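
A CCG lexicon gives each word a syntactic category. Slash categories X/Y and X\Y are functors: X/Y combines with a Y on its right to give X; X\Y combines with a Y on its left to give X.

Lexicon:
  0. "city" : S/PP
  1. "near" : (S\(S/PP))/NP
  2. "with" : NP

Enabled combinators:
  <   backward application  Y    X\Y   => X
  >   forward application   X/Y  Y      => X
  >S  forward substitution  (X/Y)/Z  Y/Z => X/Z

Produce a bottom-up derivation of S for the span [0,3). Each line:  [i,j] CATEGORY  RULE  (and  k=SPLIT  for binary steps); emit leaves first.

[0,1] S/PP  lex  "city"
[1,2] (S\(S/PP))/NP  lex  "near"
[2,3] NP  lex  "with"
[1,3] S\(S/PP)  >  k=2
[0,3] S  <  k=1

[0,3] S   <
  [0,1] "city" : S/PP
  [1,3] S\(S/PP)   >
    [1,2] "near" : (S\(S/PP))/NP
    [2,3] "with" : NP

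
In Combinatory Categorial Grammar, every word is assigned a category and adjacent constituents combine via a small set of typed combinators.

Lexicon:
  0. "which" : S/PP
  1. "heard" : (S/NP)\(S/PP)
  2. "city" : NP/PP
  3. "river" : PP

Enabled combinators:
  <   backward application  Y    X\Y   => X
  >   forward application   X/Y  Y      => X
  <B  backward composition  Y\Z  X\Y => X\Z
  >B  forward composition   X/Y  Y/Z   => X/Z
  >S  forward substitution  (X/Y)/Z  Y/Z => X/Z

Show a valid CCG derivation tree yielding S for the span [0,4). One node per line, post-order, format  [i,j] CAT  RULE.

[0,1] S/PP  lex  "which"
[1,2] (S/NP)\(S/PP)  lex  "heard"
[0,2] S/NP  <  k=1
[2,3] NP/PP  lex  "city"
[3,4] PP  lex  "river"
[2,4] NP  >  k=3
[0,4] S  >  k=2

[0,4] S   >
  [0,2] S/NP   <
    [0,1] "which" : S/PP
    [1,2] "heard" : (S/NP)\(S/PP)
  [2,4] NP   >
    [2,3] "city" : NP/PP
    [3,4] "river" : PP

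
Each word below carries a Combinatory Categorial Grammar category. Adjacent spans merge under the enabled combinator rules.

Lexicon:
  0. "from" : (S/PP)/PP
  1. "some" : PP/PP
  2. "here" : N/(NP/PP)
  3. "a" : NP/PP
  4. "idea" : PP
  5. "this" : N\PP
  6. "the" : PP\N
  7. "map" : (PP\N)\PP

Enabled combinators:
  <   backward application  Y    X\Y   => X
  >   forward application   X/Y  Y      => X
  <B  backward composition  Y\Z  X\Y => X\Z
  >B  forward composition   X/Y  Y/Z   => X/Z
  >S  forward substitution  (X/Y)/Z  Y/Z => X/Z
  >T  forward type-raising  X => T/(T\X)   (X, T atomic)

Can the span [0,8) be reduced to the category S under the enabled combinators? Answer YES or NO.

YES

[0,8] S   >
  [0,2] S/PP   >S
    [0,1] "from" : (S/PP)/PP
    [1,2] "some" : PP/PP
  [2,8] PP   <
    [2,4] N   >
      [2,3] "here" : N/(NP/PP)
      [3,4] "a" : NP/PP
    [4,8] PP\N   <
      [4,7] PP   <
        [4,6] N   <
          [4,5] "idea" : PP
          [5,6] "this" : N\PP
        [6,7] "the" : PP\N
      [7,8] "map" : (PP\N)\PP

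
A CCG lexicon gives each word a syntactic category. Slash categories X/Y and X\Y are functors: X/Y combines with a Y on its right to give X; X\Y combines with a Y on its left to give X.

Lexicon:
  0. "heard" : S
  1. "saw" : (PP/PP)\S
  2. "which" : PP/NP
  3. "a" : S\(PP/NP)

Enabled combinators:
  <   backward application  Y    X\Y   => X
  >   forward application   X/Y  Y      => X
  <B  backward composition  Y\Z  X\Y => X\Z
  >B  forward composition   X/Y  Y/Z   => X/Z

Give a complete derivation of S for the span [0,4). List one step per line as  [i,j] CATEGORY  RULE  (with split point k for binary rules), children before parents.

[0,4] S   <
  [0,3] PP/NP   >B
    [0,2] PP/PP   <
      [0,1] "heard" : S
      [1,2] "saw" : (PP/PP)\S
    [2,3] "which" : PP/NP
  [3,4] "a" : S\(PP/NP)

[0,1] S  lex  "heard"
[1,2] (PP/PP)\S  lex  "saw"
[0,2] PP/PP  <  k=1
[2,3] PP/NP  lex  "which"
[0,3] PP/NP  >B  k=2
[3,4] S\(PP/NP)  lex  "a"
[0,4] S  <  k=3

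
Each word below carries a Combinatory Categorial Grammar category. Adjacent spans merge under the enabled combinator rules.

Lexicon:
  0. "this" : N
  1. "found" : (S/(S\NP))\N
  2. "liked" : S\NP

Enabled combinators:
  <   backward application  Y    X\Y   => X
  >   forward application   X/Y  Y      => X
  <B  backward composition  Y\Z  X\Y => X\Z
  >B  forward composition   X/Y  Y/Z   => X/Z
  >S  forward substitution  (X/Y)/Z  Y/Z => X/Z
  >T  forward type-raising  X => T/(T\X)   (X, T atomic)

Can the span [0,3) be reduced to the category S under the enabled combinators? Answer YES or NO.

YES

[0,3] S   >
  [0,2] S/(S\NP)   <
    [0,1] "this" : N
    [1,2] "found" : (S/(S\NP))\N
  [2,3] "liked" : S\NP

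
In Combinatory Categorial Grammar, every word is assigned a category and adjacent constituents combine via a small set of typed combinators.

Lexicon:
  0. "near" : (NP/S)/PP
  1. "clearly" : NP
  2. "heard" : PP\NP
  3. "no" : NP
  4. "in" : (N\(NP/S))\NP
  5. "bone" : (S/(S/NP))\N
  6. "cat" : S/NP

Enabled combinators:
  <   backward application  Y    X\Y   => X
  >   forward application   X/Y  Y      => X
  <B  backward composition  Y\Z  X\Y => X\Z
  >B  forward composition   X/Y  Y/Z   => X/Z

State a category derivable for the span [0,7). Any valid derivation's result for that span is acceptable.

[0,7] S   >
  [0,6] S/(S/NP)   <
    [0,5] N   <
      [0,3] NP/S   >
        [0,1] "near" : (NP/S)/PP
        [1,3] PP   <
          [1,2] "clearly" : NP
          [2,3] "heard" : PP\NP
      [3,5] N\(NP/S)   <
        [3,4] "no" : NP
        [4,5] "in" : (N\(NP/S))\NP
    [5,6] "bone" : (S/(S/NP))\N
  [6,7] "cat" : S/NP

S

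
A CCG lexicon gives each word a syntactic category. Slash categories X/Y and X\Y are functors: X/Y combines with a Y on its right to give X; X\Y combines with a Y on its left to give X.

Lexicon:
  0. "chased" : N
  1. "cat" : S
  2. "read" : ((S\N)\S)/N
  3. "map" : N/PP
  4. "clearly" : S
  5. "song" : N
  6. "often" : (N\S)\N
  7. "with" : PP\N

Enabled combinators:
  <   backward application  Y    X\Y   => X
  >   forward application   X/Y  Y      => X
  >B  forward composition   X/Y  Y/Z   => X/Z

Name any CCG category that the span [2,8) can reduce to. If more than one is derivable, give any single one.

[0,8] S   <
  [0,1] "chased" : N
  [1,8] S\N   <
    [1,2] "cat" : S
    [2,8] (S\N)\S   >
      [2,3] "read" : ((S\N)\S)/N
      [3,8] N   >
        [3,4] "map" : N/PP
        [4,8] PP   <
          [4,7] N   <
            [4,5] "clearly" : S
            [5,7] N\S   <
              [5,6] "song" : N
              [6,7] "often" : (N\S)\N
          [7,8] "with" : PP\N

(S\N)\S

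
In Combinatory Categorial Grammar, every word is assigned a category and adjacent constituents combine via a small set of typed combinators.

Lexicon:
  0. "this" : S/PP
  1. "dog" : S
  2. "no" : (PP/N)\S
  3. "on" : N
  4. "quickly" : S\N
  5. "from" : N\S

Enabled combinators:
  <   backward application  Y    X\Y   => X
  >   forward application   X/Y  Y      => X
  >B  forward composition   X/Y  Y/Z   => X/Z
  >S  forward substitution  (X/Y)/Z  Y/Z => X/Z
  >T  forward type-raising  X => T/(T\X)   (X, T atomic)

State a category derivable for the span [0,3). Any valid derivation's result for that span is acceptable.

[0,6] S   >
  [0,3] S/N   >B
    [0,1] "this" : S/PP
    [1,3] PP/N   <
      [1,2] "dog" : S
      [2,3] "no" : (PP/N)\S
  [3,6] N   <
    [3,5] S   <
      [3,4] "on" : N
      [4,5] "quickly" : S\N
    [5,6] "from" : N\S

S/N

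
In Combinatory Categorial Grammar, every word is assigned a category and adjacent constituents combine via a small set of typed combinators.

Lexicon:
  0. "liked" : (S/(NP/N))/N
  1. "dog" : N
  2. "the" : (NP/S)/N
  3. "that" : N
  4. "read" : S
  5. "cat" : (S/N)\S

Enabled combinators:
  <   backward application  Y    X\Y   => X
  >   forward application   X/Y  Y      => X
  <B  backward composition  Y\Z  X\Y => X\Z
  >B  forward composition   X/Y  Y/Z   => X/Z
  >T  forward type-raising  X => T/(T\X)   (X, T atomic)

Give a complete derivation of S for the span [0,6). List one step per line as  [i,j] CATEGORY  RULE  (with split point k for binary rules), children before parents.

[0,6] S   >
  [0,2] S/(NP/N)   >
    [0,1] "liked" : (S/(NP/N))/N
    [1,2] "dog" : N
  [2,6] NP/N   >B
    [2,4] NP/S   >
      [2,3] "the" : (NP/S)/N
      [3,4] "that" : N
    [4,6] S/N   <
      [4,5] "read" : S
      [5,6] "cat" : (S/N)\S

[0,1] (S/(NP/N))/N  lex  "liked"
[1,2] N  lex  "dog"
[0,2] S/(NP/N)  >  k=1
[2,3] (NP/S)/N  lex  "the"
[3,4] N  lex  "that"
[2,4] NP/S  >  k=3
[4,5] S  lex  "read"
[5,6] (S/N)\S  lex  "cat"
[4,6] S/N  <  k=5
[2,6] NP/N  >B  k=4
[0,6] S  >  k=2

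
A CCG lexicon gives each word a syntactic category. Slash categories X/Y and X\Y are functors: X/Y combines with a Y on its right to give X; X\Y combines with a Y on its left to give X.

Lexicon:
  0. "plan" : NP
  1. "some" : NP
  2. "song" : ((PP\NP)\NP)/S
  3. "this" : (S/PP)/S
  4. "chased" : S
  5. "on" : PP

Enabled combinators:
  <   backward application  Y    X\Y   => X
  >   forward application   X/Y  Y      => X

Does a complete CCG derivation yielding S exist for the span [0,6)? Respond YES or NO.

NP NP ((PP\NP)\NP)/S (S/PP)/S S PP
CKY chart[0,6] = {PP}; S ∉ chart

NO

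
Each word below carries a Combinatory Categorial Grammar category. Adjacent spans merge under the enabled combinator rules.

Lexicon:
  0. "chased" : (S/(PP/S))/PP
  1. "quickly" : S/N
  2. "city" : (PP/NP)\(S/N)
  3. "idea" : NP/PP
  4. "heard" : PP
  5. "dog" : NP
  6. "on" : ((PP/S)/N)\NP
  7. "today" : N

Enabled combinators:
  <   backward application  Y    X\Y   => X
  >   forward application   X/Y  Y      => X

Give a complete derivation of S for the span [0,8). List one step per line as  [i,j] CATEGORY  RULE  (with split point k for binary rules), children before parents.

[0,1] (S/(PP/S))/PP  lex  "chased"
[1,2] S/N  lex  "quickly"
[2,3] (PP/NP)\(S/N)  lex  "city"
[1,3] PP/NP  <  k=2
[3,4] NP/PP  lex  "idea"
[4,5] PP  lex  "heard"
[3,5] NP  >  k=4
[1,5] PP  >  k=3
[0,5] S/(PP/S)  >  k=1
[5,6] NP  lex  "dog"
[6,7] ((PP/S)/N)\NP  lex  "on"
[5,7] (PP/S)/N  <  k=6
[7,8] N  lex  "today"
[5,8] PP/S  >  k=7
[0,8] S  >  k=5

[0,8] S   >
  [0,5] S/(PP/S)   >
    [0,1] "chased" : (S/(PP/S))/PP
    [1,5] PP   >
      [1,3] PP/NP   <
        [1,2] "quickly" : S/N
        [2,3] "city" : (PP/NP)\(S/N)
      [3,5] NP   >
        [3,4] "idea" : NP/PP
        [4,5] "heard" : PP
  [5,8] PP/S   >
    [5,7] (PP/S)/N   <
      [5,6] "dog" : NP
      [6,7] "on" : ((PP/S)/N)\NP
    [7,8] "today" : N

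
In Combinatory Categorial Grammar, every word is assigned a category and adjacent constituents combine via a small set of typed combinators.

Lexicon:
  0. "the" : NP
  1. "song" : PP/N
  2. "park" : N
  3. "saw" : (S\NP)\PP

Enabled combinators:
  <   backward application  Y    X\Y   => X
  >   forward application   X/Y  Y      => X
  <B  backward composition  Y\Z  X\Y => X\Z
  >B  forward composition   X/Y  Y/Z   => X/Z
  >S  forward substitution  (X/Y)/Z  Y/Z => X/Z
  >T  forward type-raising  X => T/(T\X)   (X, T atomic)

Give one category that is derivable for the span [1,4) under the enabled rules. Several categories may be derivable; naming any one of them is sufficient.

S\NP

[0,4] S   >
  [0,1] S/(S\NP)   >T
    [0,1] "the" : NP
  [1,4] S\NP   <
    [1,3] PP   >
      [1,2] "song" : PP/N
      [2,3] "park" : N
    [3,4] "saw" : (S\NP)\PP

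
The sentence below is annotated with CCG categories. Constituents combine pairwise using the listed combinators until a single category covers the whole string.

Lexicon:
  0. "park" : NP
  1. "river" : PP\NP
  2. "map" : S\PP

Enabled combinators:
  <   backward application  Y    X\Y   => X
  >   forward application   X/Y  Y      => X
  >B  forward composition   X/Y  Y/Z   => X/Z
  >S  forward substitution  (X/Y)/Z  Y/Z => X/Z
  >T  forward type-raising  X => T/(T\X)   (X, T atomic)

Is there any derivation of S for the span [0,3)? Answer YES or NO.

[0,3] S   <
  [0,2] PP   >
    [0,1] PP/(PP\NP)   >T
      [0,1] "park" : NP
    [1,2] "river" : PP\NP
  [2,3] "map" : S\PP

YES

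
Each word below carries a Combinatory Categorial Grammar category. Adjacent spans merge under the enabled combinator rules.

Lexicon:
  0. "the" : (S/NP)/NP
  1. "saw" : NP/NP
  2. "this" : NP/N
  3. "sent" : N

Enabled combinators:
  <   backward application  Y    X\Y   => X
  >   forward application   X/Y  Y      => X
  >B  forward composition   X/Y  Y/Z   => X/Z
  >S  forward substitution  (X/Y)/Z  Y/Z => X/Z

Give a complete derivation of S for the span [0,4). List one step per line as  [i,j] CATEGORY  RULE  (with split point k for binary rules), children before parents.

[0,1] (S/NP)/NP  lex  "the"
[1,2] NP/NP  lex  "saw"
[0,2] S/NP  >S  k=1
[2,3] NP/N  lex  "this"
[0,3] S/N  >B  k=2
[3,4] N  lex  "sent"
[0,4] S  >  k=3

[0,4] S   >
  [0,3] S/N   >B
    [0,2] S/NP   >S
      [0,1] "the" : (S/NP)/NP
      [1,2] "saw" : NP/NP
    [2,3] "this" : NP/N
  [3,4] "sent" : N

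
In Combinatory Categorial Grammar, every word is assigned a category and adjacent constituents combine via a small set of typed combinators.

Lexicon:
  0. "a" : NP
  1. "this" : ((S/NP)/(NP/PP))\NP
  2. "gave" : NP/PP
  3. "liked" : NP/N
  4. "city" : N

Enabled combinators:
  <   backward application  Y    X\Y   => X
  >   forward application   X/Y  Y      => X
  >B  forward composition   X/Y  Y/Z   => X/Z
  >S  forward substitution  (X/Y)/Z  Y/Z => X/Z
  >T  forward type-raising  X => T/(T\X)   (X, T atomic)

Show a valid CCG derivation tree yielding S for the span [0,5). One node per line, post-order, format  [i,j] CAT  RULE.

[0,5] S   >
  [0,4] S/N   >B
    [0,3] S/NP   >
      [0,2] (S/NP)/(NP/PP)   <
        [0,1] "a" : NP
        [1,2] "this" : ((S/NP)/(NP/PP))\NP
      [2,3] "gave" : NP/PP
    [3,4] "liked" : NP/N
  [4,5] "city" : N

[0,1] NP  lex  "a"
[1,2] ((S/NP)/(NP/PP))\NP  lex  "this"
[0,2] (S/NP)/(NP/PP)  <  k=1
[2,3] NP/PP  lex  "gave"
[0,3] S/NP  >  k=2
[3,4] NP/N  lex  "liked"
[0,4] S/N  >B  k=3
[4,5] N  lex  "city"
[0,5] S  >  k=4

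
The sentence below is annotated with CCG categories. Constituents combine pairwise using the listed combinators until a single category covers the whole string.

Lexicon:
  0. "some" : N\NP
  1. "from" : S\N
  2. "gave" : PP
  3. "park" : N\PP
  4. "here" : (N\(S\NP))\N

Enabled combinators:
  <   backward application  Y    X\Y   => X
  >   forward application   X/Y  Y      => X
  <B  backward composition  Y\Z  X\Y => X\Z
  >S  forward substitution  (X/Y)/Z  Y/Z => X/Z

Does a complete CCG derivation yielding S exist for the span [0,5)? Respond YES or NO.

NO

N\NP S\N PP N\PP (N\(S\NP))\N
CKY chart[0,5] = {N}; S ∉ chart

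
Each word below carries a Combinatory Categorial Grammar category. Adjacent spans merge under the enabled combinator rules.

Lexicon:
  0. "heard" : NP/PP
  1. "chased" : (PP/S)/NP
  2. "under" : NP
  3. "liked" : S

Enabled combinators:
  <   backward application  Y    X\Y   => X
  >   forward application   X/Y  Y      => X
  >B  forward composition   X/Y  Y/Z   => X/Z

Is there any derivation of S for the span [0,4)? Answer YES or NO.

NP/PP (PP/S)/NP NP S
CKY chart[0,4] = {NP}; S ∉ chart

NO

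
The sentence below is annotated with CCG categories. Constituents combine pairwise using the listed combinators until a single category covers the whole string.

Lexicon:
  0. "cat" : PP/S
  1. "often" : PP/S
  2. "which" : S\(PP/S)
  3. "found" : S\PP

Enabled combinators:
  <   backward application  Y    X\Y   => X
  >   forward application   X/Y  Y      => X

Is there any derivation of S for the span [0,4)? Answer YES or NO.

[0,4] S   <
  [0,3] PP   >
    [0,1] "cat" : PP/S
    [1,3] S   <
      [1,2] "often" : PP/S
      [2,3] "which" : S\(PP/S)
  [3,4] "found" : S\PP

YES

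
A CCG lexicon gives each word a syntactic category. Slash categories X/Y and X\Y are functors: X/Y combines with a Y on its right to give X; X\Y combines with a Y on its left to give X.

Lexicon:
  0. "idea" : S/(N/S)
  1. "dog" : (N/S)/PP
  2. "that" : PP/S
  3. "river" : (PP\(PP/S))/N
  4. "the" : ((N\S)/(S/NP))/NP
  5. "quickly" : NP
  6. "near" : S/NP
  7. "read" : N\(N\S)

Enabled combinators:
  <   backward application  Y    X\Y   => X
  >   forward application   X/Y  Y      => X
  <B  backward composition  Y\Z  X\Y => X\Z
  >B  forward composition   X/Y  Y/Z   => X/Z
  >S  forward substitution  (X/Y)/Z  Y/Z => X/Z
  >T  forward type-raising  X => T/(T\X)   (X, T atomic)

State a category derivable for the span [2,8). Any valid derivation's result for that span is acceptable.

PP

[0,8] S   >
  [0,1] "idea" : S/(N/S)
  [1,8] N/S   >
    [1,2] "dog" : (N/S)/PP
    [2,8] PP   <
      [2,3] "that" : PP/S
      [3,8] PP\(PP/S)   >
        [3,4] "river" : (PP\(PP/S))/N
        [4,8] N   <
          [4,7] N\S   >
            [4,6] (N\S)/(S/NP)   >
              [4,5] "the" : ((N\S)/(S/NP))/NP
              [5,6] "quickly" : NP
            [6,7] "near" : S/NP
          [7,8] "read" : N\(N\S)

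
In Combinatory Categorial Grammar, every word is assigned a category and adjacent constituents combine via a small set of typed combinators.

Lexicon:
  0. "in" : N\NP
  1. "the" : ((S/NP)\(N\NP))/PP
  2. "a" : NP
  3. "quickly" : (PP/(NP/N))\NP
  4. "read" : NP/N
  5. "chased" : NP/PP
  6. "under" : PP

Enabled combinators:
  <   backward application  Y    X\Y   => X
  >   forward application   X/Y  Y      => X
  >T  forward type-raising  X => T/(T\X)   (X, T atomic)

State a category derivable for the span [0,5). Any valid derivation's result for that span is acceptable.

S/NP

[0,7] S   >
  [0,5] S/NP   <
    [0,1] "in" : N\NP
    [1,5] (S/NP)\(N\NP)   >
      [1,2] "the" : ((S/NP)\(N\NP))/PP
      [2,5] PP   >
        [2,4] PP/(NP/N)   <
          [2,3] "a" : NP
          [3,4] "quickly" : (PP/(NP/N))\NP
        [4,5] "read" : NP/N
  [5,7] NP   >
    [5,6] "chased" : NP/PP
    [6,7] "under" : PP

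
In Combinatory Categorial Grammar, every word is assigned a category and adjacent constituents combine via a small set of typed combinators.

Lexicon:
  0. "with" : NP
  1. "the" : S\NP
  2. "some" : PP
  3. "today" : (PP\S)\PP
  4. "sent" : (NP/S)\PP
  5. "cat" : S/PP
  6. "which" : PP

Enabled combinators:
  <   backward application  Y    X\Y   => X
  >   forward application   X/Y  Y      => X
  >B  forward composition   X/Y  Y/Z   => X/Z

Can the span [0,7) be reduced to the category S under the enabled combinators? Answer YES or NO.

NP S\NP PP (PP\S)\PP (NP/S)\PP S/PP PP
CKY chart[0,7] = {NP}; S ∉ chart

NO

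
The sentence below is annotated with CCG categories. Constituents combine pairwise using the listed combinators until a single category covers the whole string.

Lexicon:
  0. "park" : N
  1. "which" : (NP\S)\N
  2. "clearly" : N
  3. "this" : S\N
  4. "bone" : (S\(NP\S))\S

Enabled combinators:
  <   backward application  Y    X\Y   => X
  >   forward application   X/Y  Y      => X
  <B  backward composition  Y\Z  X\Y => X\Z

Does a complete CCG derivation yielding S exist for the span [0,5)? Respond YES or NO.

YES

[0,5] S   <
  [0,1] "park" : N
  [1,5] S\N   <B
    [1,2] "which" : (NP\S)\N
    [2,5] S\(NP\S)   <
      [2,4] S   <
        [2,3] "clearly" : N
        [3,4] "this" : S\N
      [4,5] "bone" : (S\(NP\S))\S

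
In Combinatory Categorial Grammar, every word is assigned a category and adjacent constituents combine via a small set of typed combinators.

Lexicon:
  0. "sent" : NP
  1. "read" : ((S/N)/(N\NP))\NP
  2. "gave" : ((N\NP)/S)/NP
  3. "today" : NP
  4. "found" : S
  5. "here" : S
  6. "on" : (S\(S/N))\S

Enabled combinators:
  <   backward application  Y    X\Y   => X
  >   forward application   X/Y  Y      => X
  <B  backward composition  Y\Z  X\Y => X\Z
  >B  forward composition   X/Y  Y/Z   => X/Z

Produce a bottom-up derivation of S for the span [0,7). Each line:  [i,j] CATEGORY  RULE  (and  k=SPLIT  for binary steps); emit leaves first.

[0,1] NP  lex  "sent"
[1,2] ((S/N)/(N\NP))\NP  lex  "read"
[0,2] (S/N)/(N\NP)  <  k=1
[2,3] ((N\NP)/S)/NP  lex  "gave"
[3,4] NP  lex  "today"
[2,4] (N\NP)/S  >  k=3
[4,5] S  lex  "found"
[2,5] N\NP  >  k=4
[0,5] S/N  >  k=2
[5,6] S  lex  "here"
[6,7] (S\(S/N))\S  lex  "on"
[5,7] S\(S/N)  <  k=6
[0,7] S  <  k=5

[0,7] S   <
  [0,5] S/N   >
    [0,2] (S/N)/(N\NP)   <
      [0,1] "sent" : NP
      [1,2] "read" : ((S/N)/(N\NP))\NP
    [2,5] N\NP   >
      [2,4] (N\NP)/S   >
        [2,3] "gave" : ((N\NP)/S)/NP
        [3,4] "today" : NP
      [4,5] "found" : S
  [5,7] S\(S/N)   <
    [5,6] "here" : S
    [6,7] "on" : (S\(S/N))\S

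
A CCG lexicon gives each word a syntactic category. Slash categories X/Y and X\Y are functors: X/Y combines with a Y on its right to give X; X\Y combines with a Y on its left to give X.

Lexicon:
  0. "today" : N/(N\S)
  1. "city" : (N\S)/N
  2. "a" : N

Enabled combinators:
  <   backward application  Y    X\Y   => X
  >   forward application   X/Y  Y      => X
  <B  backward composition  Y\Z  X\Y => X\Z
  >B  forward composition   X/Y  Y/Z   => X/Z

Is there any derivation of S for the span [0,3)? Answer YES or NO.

NO

N/(N\S) (N\S)/N N
CKY chart[0,3] = {N}; S ∉ chart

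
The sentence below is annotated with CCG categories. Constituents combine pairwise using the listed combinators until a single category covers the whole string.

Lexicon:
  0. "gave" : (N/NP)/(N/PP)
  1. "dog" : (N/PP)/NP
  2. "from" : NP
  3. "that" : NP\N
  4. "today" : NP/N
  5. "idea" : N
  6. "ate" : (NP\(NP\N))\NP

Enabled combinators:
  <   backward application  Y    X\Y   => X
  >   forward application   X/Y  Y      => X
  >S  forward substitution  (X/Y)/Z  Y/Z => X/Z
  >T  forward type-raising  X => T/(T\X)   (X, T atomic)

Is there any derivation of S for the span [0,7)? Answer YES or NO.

NO

(N/NP)/(N/PP) (N/PP)/NP NP NP\N NP/N N (NP\(NP\N))\NP
CKY chart[0,7] = {N, N/(N\N), NP/(NP\N), PP/(PP\N), S/(S\N)}; S ∉ chart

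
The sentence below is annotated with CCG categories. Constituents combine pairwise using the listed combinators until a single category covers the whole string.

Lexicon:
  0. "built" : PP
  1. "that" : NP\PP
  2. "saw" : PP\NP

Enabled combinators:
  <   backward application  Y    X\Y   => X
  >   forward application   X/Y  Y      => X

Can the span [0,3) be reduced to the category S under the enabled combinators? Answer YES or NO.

PP NP\PP PP\NP
CKY chart[0,3] = {PP}; S ∉ chart

NO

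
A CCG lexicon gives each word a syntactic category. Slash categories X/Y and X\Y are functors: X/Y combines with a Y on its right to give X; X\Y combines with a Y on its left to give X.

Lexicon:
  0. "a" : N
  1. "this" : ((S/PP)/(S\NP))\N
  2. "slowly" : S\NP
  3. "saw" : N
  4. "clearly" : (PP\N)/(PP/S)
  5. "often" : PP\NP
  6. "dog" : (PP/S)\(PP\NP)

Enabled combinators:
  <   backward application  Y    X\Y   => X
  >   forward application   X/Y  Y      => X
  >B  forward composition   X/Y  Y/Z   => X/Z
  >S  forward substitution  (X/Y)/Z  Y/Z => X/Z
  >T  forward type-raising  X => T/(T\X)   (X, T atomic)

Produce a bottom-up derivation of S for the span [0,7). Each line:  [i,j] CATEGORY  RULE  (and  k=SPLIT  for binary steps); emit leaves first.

[0,1] N  lex  "a"
[1,2] ((S/PP)/(S\NP))\N  lex  "this"
[0,2] (S/PP)/(S\NP)  <  k=1
[2,3] S\NP  lex  "slowly"
[0,3] S/PP  >  k=2
[3,4] N  lex  "saw"
[4,5] (PP\N)/(PP/S)  lex  "clearly"
[5,6] PP\NP  lex  "often"
[6,7] (PP/S)\(PP\NP)  lex  "dog"
[5,7] PP/S  <  k=6
[4,7] PP\N  >  k=5
[3,7] PP  <  k=4
[0,7] S  >  k=3

[0,7] S   >
  [0,3] S/PP   >
    [0,2] (S/PP)/(S\NP)   <
      [0,1] "a" : N
      [1,2] "this" : ((S/PP)/(S\NP))\N
    [2,3] "slowly" : S\NP
  [3,7] PP   <
    [3,4] "saw" : N
    [4,7] PP\N   >
      [4,5] "clearly" : (PP\N)/(PP/S)
      [5,7] PP/S   <
        [5,6] "often" : PP\NP
        [6,7] "dog" : (PP/S)\(PP\NP)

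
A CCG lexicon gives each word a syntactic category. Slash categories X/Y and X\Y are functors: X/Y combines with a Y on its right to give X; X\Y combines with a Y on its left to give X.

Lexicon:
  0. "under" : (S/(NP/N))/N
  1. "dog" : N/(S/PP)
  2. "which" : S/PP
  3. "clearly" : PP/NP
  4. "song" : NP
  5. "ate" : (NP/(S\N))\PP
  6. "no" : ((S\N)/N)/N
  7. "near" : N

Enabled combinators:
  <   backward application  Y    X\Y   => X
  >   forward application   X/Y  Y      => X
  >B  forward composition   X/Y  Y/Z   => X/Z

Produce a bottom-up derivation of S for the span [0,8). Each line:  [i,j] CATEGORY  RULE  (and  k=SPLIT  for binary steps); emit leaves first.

[0,1] (S/(NP/N))/N  lex  "under"
[1,2] N/(S/PP)  lex  "dog"
[2,3] S/PP  lex  "which"
[1,3] N  >  k=2
[0,3] S/(NP/N)  >  k=1
[3,4] PP/NP  lex  "clearly"
[4,5] NP  lex  "song"
[3,5] PP  >  k=4
[5,6] (NP/(S\N))\PP  lex  "ate"
[3,6] NP/(S\N)  <  k=5
[6,7] ((S\N)/N)/N  lex  "no"
[7,8] N  lex  "near"
[6,8] (S\N)/N  >  k=7
[3,8] NP/N  >B  k=6
[0,8] S  >  k=3

[0,8] S   >
  [0,3] S/(NP/N)   >
    [0,1] "under" : (S/(NP/N))/N
    [1,3] N   >
      [1,2] "dog" : N/(S/PP)
      [2,3] "which" : S/PP
  [3,8] NP/N   >B
    [3,6] NP/(S\N)   <
      [3,5] PP   >
        [3,4] "clearly" : PP/NP
        [4,5] "song" : NP
      [5,6] "ate" : (NP/(S\N))\PP
    [6,8] (S\N)/N   >
      [6,7] "no" : ((S\N)/N)/N
      [7,8] "near" : N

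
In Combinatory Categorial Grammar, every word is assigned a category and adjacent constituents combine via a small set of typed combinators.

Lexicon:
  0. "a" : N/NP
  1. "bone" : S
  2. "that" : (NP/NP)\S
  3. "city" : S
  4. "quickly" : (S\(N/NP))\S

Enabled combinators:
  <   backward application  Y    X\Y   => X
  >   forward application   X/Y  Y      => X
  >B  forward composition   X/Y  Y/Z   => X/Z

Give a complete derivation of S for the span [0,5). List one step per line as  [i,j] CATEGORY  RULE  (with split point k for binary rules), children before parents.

[0,1] N/NP  lex  "a"
[1,2] S  lex  "bone"
[2,3] (NP/NP)\S  lex  "that"
[1,3] NP/NP  <  k=2
[0,3] N/NP  >B  k=1
[3,4] S  lex  "city"
[4,5] (S\(N/NP))\S  lex  "quickly"
[3,5] S\(N/NP)  <  k=4
[0,5] S  <  k=3

[0,5] S   <
  [0,3] N/NP   >B
    [0,1] "a" : N/NP
    [1,3] NP/NP   <
      [1,2] "bone" : S
      [2,3] "that" : (NP/NP)\S
  [3,5] S\(N/NP)   <
    [3,4] "city" : S
    [4,5] "quickly" : (S\(N/NP))\S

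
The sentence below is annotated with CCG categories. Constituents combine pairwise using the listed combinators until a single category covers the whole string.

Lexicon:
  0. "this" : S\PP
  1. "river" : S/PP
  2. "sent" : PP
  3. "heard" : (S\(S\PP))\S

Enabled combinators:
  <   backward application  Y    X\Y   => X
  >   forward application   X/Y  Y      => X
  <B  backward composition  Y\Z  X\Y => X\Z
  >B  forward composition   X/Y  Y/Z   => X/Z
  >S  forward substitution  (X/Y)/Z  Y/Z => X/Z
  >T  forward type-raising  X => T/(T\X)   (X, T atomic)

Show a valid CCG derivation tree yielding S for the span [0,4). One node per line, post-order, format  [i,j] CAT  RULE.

[0,1] S\PP  lex  "this"
[1,2] S/PP  lex  "river"
[2,3] PP  lex  "sent"
[1,3] S  >  k=2
[3,4] (S\(S\PP))\S  lex  "heard"
[1,4] S\(S\PP)  <  k=3
[0,4] S  <  k=1

[0,4] S   <
  [0,1] "this" : S\PP
  [1,4] S\(S\PP)   <
    [1,3] S   >
      [1,2] "river" : S/PP
      [2,3] "sent" : PP
    [3,4] "heard" : (S\(S\PP))\S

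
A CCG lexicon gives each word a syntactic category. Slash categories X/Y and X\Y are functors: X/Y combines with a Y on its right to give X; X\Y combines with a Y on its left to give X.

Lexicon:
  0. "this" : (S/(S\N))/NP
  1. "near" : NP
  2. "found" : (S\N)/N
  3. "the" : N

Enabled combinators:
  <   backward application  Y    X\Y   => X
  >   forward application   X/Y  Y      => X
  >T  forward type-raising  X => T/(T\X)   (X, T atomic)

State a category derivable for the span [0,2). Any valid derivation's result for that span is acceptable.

S/(S\N)

[0,4] S   >
  [0,2] S/(S\N)   >
    [0,1] "this" : (S/(S\N))/NP
    [1,2] "near" : NP
  [2,4] S\N   >
    [2,3] "found" : (S\N)/N
    [3,4] "the" : N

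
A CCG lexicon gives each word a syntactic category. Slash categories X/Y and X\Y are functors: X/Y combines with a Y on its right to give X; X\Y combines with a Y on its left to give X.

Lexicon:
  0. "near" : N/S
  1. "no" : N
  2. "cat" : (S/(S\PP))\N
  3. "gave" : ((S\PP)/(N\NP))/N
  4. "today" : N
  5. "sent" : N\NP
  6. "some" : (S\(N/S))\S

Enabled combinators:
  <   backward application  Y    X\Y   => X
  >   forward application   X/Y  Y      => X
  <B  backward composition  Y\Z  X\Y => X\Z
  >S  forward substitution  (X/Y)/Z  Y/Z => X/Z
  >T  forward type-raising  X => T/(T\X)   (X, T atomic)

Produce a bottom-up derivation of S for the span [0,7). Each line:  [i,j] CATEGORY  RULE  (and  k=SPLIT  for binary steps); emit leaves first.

[0,1] N/S  lex  "near"
[1,2] N  lex  "no"
[2,3] (S/(S\PP))\N  lex  "cat"
[1,3] S/(S\PP)  <  k=2
[3,4] ((S\PP)/(N\NP))/N  lex  "gave"
[4,5] N  lex  "today"
[3,5] (S\PP)/(N\NP)  >  k=4
[5,6] N\NP  lex  "sent"
[3,6] S\PP  >  k=5
[1,6] S  >  k=3
[6,7] (S\(N/S))\S  lex  "some"
[1,7] S\(N/S)  <  k=6
[0,7] S  <  k=1

[0,7] S   <
  [0,1] "near" : N/S
  [1,7] S\(N/S)   <
    [1,6] S   >
      [1,3] S/(S\PP)   <
        [1,2] "no" : N
        [2,3] "cat" : (S/(S\PP))\N
      [3,6] S\PP   >
        [3,5] (S\PP)/(N\NP)   >
          [3,4] "gave" : ((S\PP)/(N\NP))/N
          [4,5] "today" : N
        [5,6] "sent" : N\NP
    [6,7] "some" : (S\(N/S))\S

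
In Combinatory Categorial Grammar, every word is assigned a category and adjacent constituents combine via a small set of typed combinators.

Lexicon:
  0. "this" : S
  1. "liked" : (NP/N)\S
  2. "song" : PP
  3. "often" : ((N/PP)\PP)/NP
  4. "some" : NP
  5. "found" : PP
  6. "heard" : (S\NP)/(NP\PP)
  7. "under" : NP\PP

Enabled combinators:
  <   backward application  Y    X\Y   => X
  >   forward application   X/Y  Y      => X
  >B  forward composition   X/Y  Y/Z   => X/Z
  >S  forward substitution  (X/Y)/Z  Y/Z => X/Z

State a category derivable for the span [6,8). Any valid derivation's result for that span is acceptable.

[0,8] S   <
  [0,6] NP   >
    [0,2] NP/N   <
      [0,1] "this" : S
      [1,2] "liked" : (NP/N)\S
    [2,6] N   >
      [2,5] N/PP   <
        [2,3] "song" : PP
        [3,5] (N/PP)\PP   >
          [3,4] "often" : ((N/PP)\PP)/NP
          [4,5] "some" : NP
      [5,6] "found" : PP
  [6,8] S\NP   >
    [6,7] "heard" : (S\NP)/(NP\PP)
    [7,8] "under" : NP\PP

S\NP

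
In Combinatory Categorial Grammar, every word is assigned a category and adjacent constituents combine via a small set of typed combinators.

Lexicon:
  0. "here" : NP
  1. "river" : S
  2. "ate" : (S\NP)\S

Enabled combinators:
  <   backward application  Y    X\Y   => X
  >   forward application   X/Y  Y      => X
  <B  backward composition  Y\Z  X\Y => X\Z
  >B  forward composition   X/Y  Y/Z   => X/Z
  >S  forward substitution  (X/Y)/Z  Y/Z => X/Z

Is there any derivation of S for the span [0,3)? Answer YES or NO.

[0,3] S   <
  [0,1] "here" : NP
  [1,3] S\NP   <
    [1,2] "river" : S
    [2,3] "ate" : (S\NP)\S

YES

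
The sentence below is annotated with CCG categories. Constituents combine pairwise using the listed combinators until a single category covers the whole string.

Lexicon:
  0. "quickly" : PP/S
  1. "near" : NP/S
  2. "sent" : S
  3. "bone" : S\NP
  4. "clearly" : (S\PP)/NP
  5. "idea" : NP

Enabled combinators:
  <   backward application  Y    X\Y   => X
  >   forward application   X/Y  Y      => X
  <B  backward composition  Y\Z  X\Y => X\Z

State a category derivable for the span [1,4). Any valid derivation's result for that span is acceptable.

[0,6] S   <
  [0,4] PP   >
    [0,1] "quickly" : PP/S
    [1,4] S   <
      [1,3] NP   >
        [1,2] "near" : NP/S
        [2,3] "sent" : S
      [3,4] "bone" : S\NP
  [4,6] S\PP   >
    [4,5] "clearly" : (S\PP)/NP
    [5,6] "idea" : NP

S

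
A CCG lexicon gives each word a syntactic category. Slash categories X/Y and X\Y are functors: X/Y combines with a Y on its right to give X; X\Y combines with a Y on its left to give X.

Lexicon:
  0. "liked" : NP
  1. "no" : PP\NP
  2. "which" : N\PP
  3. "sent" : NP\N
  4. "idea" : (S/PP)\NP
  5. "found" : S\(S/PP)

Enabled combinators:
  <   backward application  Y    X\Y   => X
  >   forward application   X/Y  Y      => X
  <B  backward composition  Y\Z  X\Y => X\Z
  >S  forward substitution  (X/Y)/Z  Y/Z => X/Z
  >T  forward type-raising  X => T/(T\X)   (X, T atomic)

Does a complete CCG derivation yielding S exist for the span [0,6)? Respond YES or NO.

[0,6] S   <
  [0,4] NP   <
    [0,3] N   <
      [0,1] "liked" : NP
      [1,3] N\NP   <B
        [1,2] "no" : PP\NP
        [2,3] "which" : N\PP
    [3,4] "sent" : NP\N
  [4,6] S\NP   <B
    [4,5] "idea" : (S/PP)\NP
    [5,6] "found" : S\(S/PP)

YES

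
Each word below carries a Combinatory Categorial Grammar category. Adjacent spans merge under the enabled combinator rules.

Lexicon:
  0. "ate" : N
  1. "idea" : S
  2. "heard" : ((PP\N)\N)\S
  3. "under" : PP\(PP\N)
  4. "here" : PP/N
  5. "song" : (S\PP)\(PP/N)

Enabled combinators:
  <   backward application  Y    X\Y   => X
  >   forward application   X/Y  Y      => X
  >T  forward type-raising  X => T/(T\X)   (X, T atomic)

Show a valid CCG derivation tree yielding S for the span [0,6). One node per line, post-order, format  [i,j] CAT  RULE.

[0,1] N  lex  "ate"
[1,2] S  lex  "idea"
[2,3] ((PP\N)\N)\S  lex  "heard"
[1,3] (PP\N)\N  <  k=2
[0,3] PP\N  <  k=1
[3,4] PP\(PP\N)  lex  "under"
[0,4] PP  <  k=3
[4,5] PP/N  lex  "here"
[5,6] (S\PP)\(PP/N)  lex  "song"
[4,6] S\PP  <  k=5
[0,6] S  <  k=4

[0,6] S   <
  [0,4] PP   <
    [0,3] PP\N   <
      [0,1] "ate" : N
      [1,3] (PP\N)\N   <
        [1,2] "idea" : S
        [2,3] "heard" : ((PP\N)\N)\S
    [3,4] "under" : PP\(PP\N)
  [4,6] S\PP   <
    [4,5] "here" : PP/N
    [5,6] "song" : (S\PP)\(PP/N)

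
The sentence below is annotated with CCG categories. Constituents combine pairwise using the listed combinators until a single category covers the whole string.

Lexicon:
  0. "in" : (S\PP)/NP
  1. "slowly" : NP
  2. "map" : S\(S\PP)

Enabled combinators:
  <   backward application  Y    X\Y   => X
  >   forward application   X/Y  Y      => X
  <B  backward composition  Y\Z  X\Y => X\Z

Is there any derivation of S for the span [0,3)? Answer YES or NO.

[0,3] S   <
  [0,2] S\PP   >
    [0,1] "in" : (S\PP)/NP
    [1,2] "slowly" : NP
  [2,3] "map" : S\(S\PP)

YES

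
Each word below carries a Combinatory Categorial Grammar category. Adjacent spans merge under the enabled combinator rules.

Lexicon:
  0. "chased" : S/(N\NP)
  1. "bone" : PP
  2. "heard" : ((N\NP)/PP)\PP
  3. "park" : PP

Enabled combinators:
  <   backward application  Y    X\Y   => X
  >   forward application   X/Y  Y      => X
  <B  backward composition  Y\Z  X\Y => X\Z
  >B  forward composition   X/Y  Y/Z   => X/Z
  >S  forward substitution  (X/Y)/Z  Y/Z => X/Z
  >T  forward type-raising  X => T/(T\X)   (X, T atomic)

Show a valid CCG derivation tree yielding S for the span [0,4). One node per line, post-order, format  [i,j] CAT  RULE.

[0,4] S   >
  [0,3] S/PP   >B
    [0,1] "chased" : S/(N\NP)
    [1,3] (N\NP)/PP   <
      [1,2] "bone" : PP
      [2,3] "heard" : ((N\NP)/PP)\PP
  [3,4] "park" : PP

[0,1] S/(N\NP)  lex  "chased"
[1,2] PP  lex  "bone"
[2,3] ((N\NP)/PP)\PP  lex  "heard"
[1,3] (N\NP)/PP  <  k=2
[0,3] S/PP  >B  k=1
[3,4] PP  lex  "park"
[0,4] S  >  k=3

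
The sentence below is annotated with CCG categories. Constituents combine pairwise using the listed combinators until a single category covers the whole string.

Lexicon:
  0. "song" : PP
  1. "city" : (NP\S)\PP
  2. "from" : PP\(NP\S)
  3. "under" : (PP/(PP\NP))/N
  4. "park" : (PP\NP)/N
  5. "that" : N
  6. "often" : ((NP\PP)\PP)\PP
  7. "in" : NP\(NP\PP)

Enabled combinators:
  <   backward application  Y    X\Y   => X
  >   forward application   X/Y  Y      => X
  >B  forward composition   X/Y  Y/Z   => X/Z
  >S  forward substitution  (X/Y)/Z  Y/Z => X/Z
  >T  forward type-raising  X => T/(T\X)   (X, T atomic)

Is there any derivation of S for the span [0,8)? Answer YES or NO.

NO

PP (NP\S)\PP PP\(NP\S) (PP/(PP\NP))/N (PP\NP)/N N ((NP\PP)\PP)\PP NP\(NP\PP)
CKY chart[0,8] = {N/(N\NP), NP, NP/(NP\NP), PP/(PP\NP), S/(S\NP)}; S ∉ chart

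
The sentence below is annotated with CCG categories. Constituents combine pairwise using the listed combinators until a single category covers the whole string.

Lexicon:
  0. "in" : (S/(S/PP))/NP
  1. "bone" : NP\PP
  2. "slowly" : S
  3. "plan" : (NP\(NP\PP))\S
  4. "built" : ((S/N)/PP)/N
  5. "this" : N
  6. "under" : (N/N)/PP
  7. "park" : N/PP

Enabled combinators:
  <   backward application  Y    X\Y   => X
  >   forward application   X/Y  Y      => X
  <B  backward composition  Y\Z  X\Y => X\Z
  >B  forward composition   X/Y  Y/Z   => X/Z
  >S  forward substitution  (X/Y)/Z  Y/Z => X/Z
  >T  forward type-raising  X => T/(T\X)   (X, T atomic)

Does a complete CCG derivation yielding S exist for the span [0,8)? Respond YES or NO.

[0,8] S   >
  [0,4] S/(S/PP)   >
    [0,1] "in" : (S/(S/PP))/NP
    [1,4] NP   <
      [1,2] "bone" : NP\PP
      [2,4] NP\(NP\PP)   <
        [2,3] "slowly" : S
        [3,4] "plan" : (NP\(NP\PP))\S
  [4,8] S/PP   >S
    [4,6] (S/N)/PP   >
      [4,5] "built" : ((S/N)/PP)/N
      [5,6] "this" : N
    [6,8] N/PP   >S
      [6,7] "under" : (N/N)/PP
      [7,8] "park" : N/PP

YES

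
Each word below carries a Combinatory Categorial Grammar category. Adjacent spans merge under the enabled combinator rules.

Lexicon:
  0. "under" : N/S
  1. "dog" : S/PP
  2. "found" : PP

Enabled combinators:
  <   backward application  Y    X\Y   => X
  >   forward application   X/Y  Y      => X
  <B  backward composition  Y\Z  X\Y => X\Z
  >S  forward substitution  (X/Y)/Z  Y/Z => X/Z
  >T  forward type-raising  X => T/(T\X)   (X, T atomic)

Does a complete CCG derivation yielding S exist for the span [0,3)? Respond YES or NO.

N/S S/PP PP
CKY chart[0,3] = {N, N/(N\N), NP/(NP\N), PP/(PP\N), S/(S\N)}; S ∉ chart

NO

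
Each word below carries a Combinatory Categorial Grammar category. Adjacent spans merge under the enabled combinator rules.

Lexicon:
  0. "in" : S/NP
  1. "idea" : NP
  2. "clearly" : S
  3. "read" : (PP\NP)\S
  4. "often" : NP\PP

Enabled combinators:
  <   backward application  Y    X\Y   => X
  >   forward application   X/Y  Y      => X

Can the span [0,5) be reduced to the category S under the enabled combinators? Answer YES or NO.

[0,5] S   >
  [0,1] "in" : S/NP
  [1,5] NP   <
    [1,4] PP   <
      [1,2] "idea" : NP
      [2,4] PP\NP   <
        [2,3] "clearly" : S
        [3,4] "read" : (PP\NP)\S
    [4,5] "often" : NP\PP

YES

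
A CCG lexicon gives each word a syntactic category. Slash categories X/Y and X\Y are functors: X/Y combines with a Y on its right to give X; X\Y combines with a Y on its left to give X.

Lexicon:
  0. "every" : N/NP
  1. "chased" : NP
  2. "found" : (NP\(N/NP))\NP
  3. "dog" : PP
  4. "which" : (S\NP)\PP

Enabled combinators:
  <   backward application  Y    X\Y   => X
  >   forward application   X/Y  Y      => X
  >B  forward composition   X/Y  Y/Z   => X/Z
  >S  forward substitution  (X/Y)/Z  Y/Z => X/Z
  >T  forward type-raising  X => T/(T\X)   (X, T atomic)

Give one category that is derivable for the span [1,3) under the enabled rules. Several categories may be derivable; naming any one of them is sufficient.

NP\(N/NP)

[0,5] S   <
  [0,3] NP   <
    [0,1] "every" : N/NP
    [1,3] NP\(N/NP)   <
      [1,2] "chased" : NP
      [2,3] "found" : (NP\(N/NP))\NP
  [3,5] S\NP   <
    [3,4] "dog" : PP
    [4,5] "which" : (S\NP)\PP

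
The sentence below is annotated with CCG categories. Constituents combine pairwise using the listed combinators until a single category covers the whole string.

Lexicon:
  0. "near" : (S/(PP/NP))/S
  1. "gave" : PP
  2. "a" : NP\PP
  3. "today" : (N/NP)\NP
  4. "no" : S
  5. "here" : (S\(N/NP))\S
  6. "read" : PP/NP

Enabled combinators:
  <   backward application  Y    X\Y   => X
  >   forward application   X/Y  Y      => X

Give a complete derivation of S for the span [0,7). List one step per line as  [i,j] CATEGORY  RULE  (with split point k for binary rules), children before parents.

[0,7] S   >
  [0,6] S/(PP/NP)   >
    [0,1] "near" : (S/(PP/NP))/S
    [1,6] S   <
      [1,4] N/NP   <
        [1,3] NP   <
          [1,2] "gave" : PP
          [2,3] "a" : NP\PP
        [3,4] "today" : (N/NP)\NP
      [4,6] S\(N/NP)   <
        [4,5] "no" : S
        [5,6] "here" : (S\(N/NP))\S
  [6,7] "read" : PP/NP

[0,1] (S/(PP/NP))/S  lex  "near"
[1,2] PP  lex  "gave"
[2,3] NP\PP  lex  "a"
[1,3] NP  <  k=2
[3,4] (N/NP)\NP  lex  "today"
[1,4] N/NP  <  k=3
[4,5] S  lex  "no"
[5,6] (S\(N/NP))\S  lex  "here"
[4,6] S\(N/NP)  <  k=5
[1,6] S  <  k=4
[0,6] S/(PP/NP)  >  k=1
[6,7] PP/NP  lex  "read"
[0,7] S  >  k=6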